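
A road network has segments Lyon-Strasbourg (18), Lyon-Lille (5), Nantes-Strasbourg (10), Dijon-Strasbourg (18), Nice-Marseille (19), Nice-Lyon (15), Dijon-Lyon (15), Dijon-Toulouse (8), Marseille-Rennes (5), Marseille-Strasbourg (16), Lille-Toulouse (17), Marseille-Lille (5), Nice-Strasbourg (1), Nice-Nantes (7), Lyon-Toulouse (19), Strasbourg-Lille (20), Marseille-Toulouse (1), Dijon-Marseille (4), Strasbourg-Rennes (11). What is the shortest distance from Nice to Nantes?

Checking several routes:
Nice - Lyon - Strasbourg - Nantes: 15 + 18 + 10 = 43
Nice - Strasbourg - Nantes: 1 + 10 = 11
Nice - Nantes: 7
Shortest: 7.

7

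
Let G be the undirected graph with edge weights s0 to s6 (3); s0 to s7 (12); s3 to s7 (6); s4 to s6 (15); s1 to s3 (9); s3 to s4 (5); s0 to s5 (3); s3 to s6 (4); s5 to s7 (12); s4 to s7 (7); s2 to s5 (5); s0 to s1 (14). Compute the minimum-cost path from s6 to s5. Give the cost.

6

Checking several routes:
s6-s3-s7-s5: 4 + 6 + 12 = 22
s6-s0-s5: 3 + 3 = 6
s6-s3-s7-s0-s5: 4 + 6 + 12 + 3 = 25
Shortest: 6.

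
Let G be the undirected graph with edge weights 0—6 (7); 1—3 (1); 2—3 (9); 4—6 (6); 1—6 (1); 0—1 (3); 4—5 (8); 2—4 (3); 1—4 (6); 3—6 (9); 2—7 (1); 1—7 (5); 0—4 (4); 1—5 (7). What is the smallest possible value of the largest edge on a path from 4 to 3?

4

Comparing a few candidate routes:
4 - 6 - 0 - 1 - 3: max(6, 7, 3, 1) = 7
4 - 6 - 1 - 3: max(6, 1, 1) = 6
4 - 2 - 7 - 1 - 3: max(3, 1, 5, 1) = 5
4 - 0 - 1 - 3: max(4, 3, 1) = 4
4 - 1 - 3: max(6, 1) = 6
4 - 0 - 6 - 1 - 3: max(4, 7, 1, 1) = 7
Smallest bottleneck: 4.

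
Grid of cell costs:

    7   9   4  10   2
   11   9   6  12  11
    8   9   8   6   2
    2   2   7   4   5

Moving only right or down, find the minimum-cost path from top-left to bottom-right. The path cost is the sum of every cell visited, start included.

46

One optimal route is [0,0] [1,0] [2,0] [3,0] [3,1] [3,2] [3,3] [3,4].
Its cost is 7 + 11 + 8 + 2 + 2 + 7 + 4 + 5 = 46.
(Top row then right column would cost 50.)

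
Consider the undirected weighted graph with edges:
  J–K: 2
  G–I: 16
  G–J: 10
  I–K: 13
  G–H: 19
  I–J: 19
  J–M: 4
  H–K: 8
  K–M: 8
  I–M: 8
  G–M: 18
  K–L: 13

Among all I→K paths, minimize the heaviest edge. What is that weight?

Some routes from I to K:
I → G → J → K: max(16, 10, 2) = 16
I → M → K: max(8, 8) = 8
I → M → J → K: max(8, 4, 2) = 8
I → K: max(13) = 13
Best route has worst link 8.

8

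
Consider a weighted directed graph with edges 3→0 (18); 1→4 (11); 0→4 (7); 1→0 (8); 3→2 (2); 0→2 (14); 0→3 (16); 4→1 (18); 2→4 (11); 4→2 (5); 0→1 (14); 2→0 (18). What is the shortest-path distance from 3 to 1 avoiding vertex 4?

32

Candidate routes:
3→0→1: 18 + 14 = 32
3→2→0→1: 2 + 18 + 14 = 34
Best route has total 32.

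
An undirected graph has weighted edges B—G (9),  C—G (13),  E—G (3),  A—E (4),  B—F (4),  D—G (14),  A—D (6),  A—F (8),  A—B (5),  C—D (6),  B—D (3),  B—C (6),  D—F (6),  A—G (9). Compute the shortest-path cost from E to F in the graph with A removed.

Checking several routes:
E-G-B-F: 3 + 9 + 4 = 16
E-G-D-F: 3 + 14 + 6 = 23
E-G-B-D-F: 3 + 9 + 3 + 6 = 21
Best route has total 16.

16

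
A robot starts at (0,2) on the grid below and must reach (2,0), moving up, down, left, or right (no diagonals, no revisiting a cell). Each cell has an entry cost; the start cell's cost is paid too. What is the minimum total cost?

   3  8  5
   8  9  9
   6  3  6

One optimal route is (0,2) → (1,2) → (2,2) → (2,1) → (2,0).
Its cost is 5 + 9 + 6 + 3 + 6 = 29.

29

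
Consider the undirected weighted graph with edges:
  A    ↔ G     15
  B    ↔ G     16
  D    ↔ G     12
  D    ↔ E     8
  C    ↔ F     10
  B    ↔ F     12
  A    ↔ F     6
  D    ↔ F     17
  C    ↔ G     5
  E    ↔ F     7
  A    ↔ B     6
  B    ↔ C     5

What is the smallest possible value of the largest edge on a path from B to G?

5

Checking several routes:
B-F-C-G: max(12, 10, 5) = 12
B-C-G: max(5, 5) = 5
B-C-F-E-D-G: max(5, 10, 7, 8, 12) = 12
B-A-F-E-D-G: max(6, 6, 7, 8, 12) = 12
B-A-F-C-G: max(6, 6, 10, 5) = 10
B-F-E-D-G: max(12, 7, 8, 12) = 12
Smallest bottleneck: 5.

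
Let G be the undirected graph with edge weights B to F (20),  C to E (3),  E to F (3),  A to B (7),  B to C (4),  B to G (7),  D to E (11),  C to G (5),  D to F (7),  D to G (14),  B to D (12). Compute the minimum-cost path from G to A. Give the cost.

A few of the G→A routes:
G -> B -> A: 7 + 7 = 14
G -> D -> B -> A: 14 + 12 + 7 = 33
G -> C -> B -> A: 5 + 4 + 7 = 16
The minimum is 14.

14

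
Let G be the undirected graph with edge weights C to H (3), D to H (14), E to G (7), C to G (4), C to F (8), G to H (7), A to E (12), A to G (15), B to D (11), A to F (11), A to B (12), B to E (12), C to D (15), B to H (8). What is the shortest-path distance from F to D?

Some routes from F to D:
F→C→H→B→D: 8 + 3 + 8 + 11 = 30
F→C→D: 8 + 15 = 23
F→A→B→D: 11 + 12 + 11 = 34
F→C→G→H→D: 8 + 4 + 7 + 14 = 33
F→C→H→D: 8 + 3 + 14 = 25
Best route has total 23.

23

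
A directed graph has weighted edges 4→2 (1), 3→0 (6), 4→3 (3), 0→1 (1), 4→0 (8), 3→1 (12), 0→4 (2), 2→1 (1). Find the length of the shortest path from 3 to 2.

9

Candidate routes:
3 - 0 - 4 - 2: 6 + 2 + 1 = 9
Shortest: 9.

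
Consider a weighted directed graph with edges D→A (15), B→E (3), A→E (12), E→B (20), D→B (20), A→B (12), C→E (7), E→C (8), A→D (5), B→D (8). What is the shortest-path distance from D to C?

Routes from D to C:
D -> A -> E -> C: 15 + 12 + 8 = 35
D -> A -> B -> E -> C: 15 + 12 + 3 + 8 = 38
D -> B -> E -> C: 20 + 3 + 8 = 31
Shortest: 31.

31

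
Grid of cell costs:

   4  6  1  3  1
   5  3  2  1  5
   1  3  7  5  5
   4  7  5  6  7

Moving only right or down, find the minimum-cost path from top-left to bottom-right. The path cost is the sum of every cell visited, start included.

Cheapest: [0,0] [0,1] [0,2] [1,2] [1,3] [1,4] [2,4] [3,4]
  4 + 6 + 1 + 2 + 1 + 5 + 5 + 7 = 31

31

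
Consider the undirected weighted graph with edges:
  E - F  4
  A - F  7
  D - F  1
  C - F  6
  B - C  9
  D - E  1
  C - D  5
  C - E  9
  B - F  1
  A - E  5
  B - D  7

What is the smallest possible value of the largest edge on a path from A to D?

5

Some routes from A to D:
A→F→C→D: max(7, 6, 5) = 7
A→E→D: max(5, 1) = 5
A→E→F→D: max(5, 4, 1) = 5
A→E→F→C→D: max(5, 4, 6, 5) = 6
Best route has worst link 5.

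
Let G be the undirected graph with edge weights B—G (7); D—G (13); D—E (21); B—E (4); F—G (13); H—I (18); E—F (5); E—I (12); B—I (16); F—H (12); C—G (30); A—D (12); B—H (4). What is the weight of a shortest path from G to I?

Some routes from G to I:
G→B→I: 7 + 16 = 23
G→B→E→I: 7 + 4 + 12 = 23
G→B→H→I: 7 + 4 + 18 = 29
Shortest: 23.

23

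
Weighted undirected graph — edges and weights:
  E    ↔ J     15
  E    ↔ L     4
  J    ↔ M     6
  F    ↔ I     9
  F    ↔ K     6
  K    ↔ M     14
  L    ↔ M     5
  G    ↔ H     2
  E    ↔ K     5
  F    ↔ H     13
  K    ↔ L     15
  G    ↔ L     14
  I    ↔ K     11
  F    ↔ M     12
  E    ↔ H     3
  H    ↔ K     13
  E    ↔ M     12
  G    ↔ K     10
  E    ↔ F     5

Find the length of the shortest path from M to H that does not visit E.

Comparing a few candidate routes:
M - F - H: 12 + 13 = 25
M - L - G - H: 5 + 14 + 2 = 21
M - K - G - H: 14 + 10 + 2 = 26
M - K - H: 14 + 13 = 27
The minimum is 21.

21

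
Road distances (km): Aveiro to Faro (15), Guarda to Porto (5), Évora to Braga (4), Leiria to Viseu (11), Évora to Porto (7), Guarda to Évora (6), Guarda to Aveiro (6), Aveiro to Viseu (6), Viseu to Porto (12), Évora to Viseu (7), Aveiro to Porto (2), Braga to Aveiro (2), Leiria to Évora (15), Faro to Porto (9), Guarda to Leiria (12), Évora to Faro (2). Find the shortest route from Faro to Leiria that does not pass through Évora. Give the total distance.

Some routes from Faro to Leiria avoiding Évora:
Faro - Porto - Guarda - Leiria: 9 + 5 + 12 = 26
Faro - Porto - Aveiro - Guarda - Leiria: 9 + 2 + 6 + 12 = 29
Faro - Porto - Aveiro - Viseu - Leiria: 9 + 2 + 6 + 11 = 28
The minimum is 26 km.

26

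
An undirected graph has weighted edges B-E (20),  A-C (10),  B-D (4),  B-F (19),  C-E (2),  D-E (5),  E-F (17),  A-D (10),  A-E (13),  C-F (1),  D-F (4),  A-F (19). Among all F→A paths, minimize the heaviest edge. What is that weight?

10

Some routes from F to A:
F - C - E - D - A: max(1, 2, 5, 10) = 10
F - D - E - C - A: max(4, 5, 2, 10) = 10
F - D - A: max(4, 10) = 10
F - C - A: max(1, 10) = 10
The minimum achievable maximum is 10.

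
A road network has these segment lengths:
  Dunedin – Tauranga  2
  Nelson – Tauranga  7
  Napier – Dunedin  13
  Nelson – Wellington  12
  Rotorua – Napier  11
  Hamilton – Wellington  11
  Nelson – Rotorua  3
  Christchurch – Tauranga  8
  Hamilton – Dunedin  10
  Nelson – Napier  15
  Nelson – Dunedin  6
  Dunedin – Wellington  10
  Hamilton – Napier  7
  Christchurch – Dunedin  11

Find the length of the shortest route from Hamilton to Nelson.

A few of the Hamilton→Nelson routes:
Hamilton - Dunedin - Tauranga - Nelson: 10 + 2 + 7 = 19
Hamilton - Napier - Rotorua - Nelson: 7 + 11 + 3 = 21
Hamilton - Dunedin - Nelson: 10 + 6 = 16
Shortest: 16.

16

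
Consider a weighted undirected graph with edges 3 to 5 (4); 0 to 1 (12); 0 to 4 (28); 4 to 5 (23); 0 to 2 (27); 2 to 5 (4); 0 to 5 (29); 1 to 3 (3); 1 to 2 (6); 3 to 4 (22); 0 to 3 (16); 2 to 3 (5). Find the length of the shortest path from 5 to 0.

Comparing a few candidate routes:
5 - 3 - 0: 4 + 16 = 20
5 - 2 - 1 - 0: 4 + 6 + 12 = 22
5 - 3 - 1 - 0: 4 + 3 + 12 = 19
5 - 2 - 3 - 1 - 0: 4 + 5 + 3 + 12 = 24
5 - 2 - 3 - 0: 4 + 5 + 16 = 25
Best route has total 19.

19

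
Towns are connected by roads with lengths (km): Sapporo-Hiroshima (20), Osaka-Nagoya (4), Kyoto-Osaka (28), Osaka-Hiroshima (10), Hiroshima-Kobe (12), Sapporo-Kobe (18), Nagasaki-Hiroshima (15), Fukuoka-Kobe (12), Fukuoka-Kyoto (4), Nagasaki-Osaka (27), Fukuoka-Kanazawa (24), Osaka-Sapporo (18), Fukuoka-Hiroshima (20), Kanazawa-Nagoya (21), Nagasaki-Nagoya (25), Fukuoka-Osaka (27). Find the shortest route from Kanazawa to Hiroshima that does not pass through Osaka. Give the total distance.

A few of the Kanazawa→Hiroshima routes:
Kanazawa-Fukuoka-Kobe-Hiroshima: 24 + 12 + 12 = 48
Kanazawa-Fukuoka-Hiroshima: 24 + 20 = 44
Kanazawa-Nagoya-Nagasaki-Hiroshima: 21 + 25 + 15 = 61
Shortest: 44 km.

44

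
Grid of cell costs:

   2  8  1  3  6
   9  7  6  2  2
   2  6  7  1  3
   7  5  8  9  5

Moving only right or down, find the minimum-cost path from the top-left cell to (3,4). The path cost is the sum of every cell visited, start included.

25

Best path: [0,0]→[0,1]→[0,2]→[0,3]→[1,3]→[2,3]→[2,4]→[3,4]
Cost: 2 + 8 + 1 + 3 + 2 + 1 + 3 + 5 = 25
(Top row then right column would cost 30.)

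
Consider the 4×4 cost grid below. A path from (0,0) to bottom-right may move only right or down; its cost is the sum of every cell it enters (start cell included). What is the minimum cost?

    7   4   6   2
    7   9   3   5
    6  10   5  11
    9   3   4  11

Path [0,0] [0,1] [0,2] [1,2] [2,2] [3,2] [3,3]: 7 + 4 + 6 + 3 + 5 + 4 + 11 = 40.

40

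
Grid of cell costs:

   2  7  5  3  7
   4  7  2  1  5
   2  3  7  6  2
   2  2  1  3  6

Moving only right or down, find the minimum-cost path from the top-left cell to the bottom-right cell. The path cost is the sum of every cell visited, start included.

One optimal route is (0,0)→(1,0)→(2,0)→(3,0)→(3,1)→(3,2)→(3,3)→(3,4).
Its cost is 2 + 4 + 2 + 2 + 2 + 1 + 3 + 6 = 22.
(Top row then right column would cost 37.)

22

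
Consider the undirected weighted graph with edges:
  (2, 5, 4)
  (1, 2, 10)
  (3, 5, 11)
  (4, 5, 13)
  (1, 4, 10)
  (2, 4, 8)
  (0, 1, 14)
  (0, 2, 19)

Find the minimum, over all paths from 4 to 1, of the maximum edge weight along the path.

A few of the 4→1 routes:
4→2→0→1: max(8, 19, 14) = 19
4→5→2→1: max(13, 4, 10) = 13
4→1: max(10) = 10
4→2→1: max(8, 10) = 10
Best route has worst link 10.

10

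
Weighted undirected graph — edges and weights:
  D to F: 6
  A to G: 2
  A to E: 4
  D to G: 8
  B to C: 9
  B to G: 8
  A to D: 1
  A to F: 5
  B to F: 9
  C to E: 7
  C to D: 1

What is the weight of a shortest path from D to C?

1

Checking several routes:
D - A - G - B - C: 1 + 2 + 8 + 9 = 20
D - F - B - C: 6 + 9 + 9 = 24
D - A - E - C: 1 + 4 + 7 = 12
D - F - A - E - C: 6 + 5 + 4 + 7 = 22
D - G - A - E - C: 8 + 2 + 4 + 7 = 21
D - C: 1
Best route has total 1.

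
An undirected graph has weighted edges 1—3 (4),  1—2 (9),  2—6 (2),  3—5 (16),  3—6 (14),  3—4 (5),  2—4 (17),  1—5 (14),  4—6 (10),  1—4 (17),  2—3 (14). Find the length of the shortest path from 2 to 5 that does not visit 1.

30

Candidate routes:
2 - 6 - 3 - 5: 2 + 14 + 16 = 32
2 - 4 - 3 - 5: 17 + 5 + 16 = 38
2 - 4 - 6 - 3 - 5: 17 + 10 + 14 + 16 = 57
2 - 6 - 4 - 3 - 5: 2 + 10 + 5 + 16 = 33
2 - 3 - 5: 14 + 16 = 30
Shortest: 30.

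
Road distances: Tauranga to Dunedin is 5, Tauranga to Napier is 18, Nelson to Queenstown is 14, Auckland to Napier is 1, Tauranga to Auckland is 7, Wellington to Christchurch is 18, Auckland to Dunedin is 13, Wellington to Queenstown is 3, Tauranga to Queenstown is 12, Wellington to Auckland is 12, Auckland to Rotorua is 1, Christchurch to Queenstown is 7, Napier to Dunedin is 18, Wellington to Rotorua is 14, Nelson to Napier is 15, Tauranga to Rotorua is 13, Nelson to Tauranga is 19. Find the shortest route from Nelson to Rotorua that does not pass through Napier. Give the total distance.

27

Checking several routes:
Nelson -> Tauranga -> Auckland -> Rotorua: 19 + 7 + 1 = 27
Nelson -> Tauranga -> Rotorua: 19 + 13 = 32
Nelson -> Queenstown -> Wellington -> Auckland -> Rotorua: 14 + 3 + 12 + 1 = 30
Nelson -> Queenstown -> Wellington -> Rotorua: 14 + 3 + 14 = 31
Best route has total 27.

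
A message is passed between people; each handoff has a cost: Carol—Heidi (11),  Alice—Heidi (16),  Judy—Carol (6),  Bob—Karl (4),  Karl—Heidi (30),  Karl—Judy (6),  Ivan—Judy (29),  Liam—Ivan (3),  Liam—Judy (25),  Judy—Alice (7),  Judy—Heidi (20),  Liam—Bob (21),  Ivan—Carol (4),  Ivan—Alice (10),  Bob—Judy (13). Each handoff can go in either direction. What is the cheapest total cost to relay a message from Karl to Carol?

12

Checking several routes:
Karl→Judy→Carol: 6 + 6 = 12
Karl→Bob→Judy→Carol: 4 + 13 + 6 = 23
Karl→Judy→Alice→Ivan→Carol: 6 + 7 + 10 + 4 = 27
The minimum is 12.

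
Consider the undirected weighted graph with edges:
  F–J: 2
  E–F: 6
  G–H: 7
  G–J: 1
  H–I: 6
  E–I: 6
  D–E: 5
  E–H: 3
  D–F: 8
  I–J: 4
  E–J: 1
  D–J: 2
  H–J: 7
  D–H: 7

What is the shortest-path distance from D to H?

6

Checking several routes:
D - J - E - H: 2 + 1 + 3 = 6
D - E - H: 5 + 3 = 8
D - H: 7
Best route has total 6.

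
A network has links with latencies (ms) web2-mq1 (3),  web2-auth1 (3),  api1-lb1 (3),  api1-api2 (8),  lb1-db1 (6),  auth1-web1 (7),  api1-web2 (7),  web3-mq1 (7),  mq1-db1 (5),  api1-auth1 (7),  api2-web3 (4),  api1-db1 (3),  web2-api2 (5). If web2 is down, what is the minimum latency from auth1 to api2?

15

Routes from auth1 to api2 avoiding web2:
auth1 → api1 → db1 → mq1 → web3 → api2: 7 + 3 + 5 + 7 + 4 = 26
auth1 → api1 → api2: 7 + 8 = 15
auth1 → api1 → lb1 → db1 → mq1 → web3 → api2: 7 + 3 + 6 + 5 + 7 + 4 = 32
The minimum is 15 ms.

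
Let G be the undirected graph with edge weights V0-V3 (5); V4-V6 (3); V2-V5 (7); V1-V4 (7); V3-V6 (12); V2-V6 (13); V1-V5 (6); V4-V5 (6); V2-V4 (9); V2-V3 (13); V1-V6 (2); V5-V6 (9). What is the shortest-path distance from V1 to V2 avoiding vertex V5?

14

Candidate routes:
V1 -> V4 -> V2: 7 + 9 = 16
V1 -> V4 -> V6 -> V3 -> V2: 7 + 3 + 12 + 13 = 35
V1 -> V4 -> V6 -> V2: 7 + 3 + 13 = 23
V1 -> V6 -> V4 -> V2: 2 + 3 + 9 = 14
V1 -> V6 -> V3 -> V2: 2 + 12 + 13 = 27
V1 -> V6 -> V2: 2 + 13 = 15
Shortest: 14.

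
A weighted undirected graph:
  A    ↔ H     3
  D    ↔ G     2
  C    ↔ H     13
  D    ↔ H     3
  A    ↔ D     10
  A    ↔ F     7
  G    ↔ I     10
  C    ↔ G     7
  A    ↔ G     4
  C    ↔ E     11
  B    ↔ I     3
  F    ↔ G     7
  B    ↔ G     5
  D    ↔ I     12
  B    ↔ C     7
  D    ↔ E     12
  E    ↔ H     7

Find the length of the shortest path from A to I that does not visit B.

14

A few of the A→I routes:
A-G-I: 4 + 10 = 14
A-H-D-G-I: 3 + 3 + 2 + 10 = 18
A-G-D-I: 4 + 2 + 12 = 18
Shortest: 14.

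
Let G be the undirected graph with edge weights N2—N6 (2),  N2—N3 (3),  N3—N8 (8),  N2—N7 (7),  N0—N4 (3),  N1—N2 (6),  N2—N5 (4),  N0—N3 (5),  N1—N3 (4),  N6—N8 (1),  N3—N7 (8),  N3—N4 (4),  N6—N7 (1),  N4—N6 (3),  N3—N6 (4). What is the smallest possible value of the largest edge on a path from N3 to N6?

3

Comparing a few candidate routes:
N3 → N0 → N4 → N6: max(5, 3, 3) = 5
N3 → N2 → N6: max(3, 2) = 3
N3 → N6: max(4) = 4
N3 → N4 → N6: max(4, 3) = 4
Best route has worst link 3.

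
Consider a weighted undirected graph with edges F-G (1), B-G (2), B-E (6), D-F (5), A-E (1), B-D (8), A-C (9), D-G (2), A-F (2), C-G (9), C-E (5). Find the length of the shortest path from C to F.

8

Comparing a few candidate routes:
C -> E -> A -> F: 5 + 1 + 2 = 8
C -> E -> B -> G -> F: 5 + 6 + 2 + 1 = 14
C -> A -> F: 9 + 2 = 11
C -> G -> F: 9 + 1 = 10
The minimum is 8.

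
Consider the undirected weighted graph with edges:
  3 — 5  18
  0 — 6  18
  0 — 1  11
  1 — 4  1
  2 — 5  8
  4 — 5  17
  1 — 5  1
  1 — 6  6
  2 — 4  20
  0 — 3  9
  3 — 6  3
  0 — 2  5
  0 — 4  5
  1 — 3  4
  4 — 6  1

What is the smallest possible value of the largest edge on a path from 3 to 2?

Some routes from 3 to 2:
3 → 1 → 4 → 0 → 2: max(4, 1, 5, 5) = 5
3 → 6 → 1 → 4 → 0 → 2: max(3, 6, 1, 5, 5) = 6
3 → 6 → 4 → 0 → 2: max(3, 1, 5, 5) = 5
Smallest bottleneck: 5.

5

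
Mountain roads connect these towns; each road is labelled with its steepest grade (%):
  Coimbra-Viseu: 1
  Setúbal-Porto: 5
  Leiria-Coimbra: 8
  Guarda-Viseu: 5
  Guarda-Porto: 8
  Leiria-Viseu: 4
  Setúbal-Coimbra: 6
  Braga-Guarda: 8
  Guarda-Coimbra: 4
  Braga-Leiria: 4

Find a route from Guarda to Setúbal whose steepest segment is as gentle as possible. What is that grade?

6

A few of the Guarda→Setúbal routes:
Guarda → Coimbra → Setúbal: max(4, 6) = 6
Guarda → Viseu → Coimbra → Setúbal: max(5, 1, 6) = 6
Guarda → Porto → Setúbal: max(8, 5) = 8
Smallest bottleneck: 6%.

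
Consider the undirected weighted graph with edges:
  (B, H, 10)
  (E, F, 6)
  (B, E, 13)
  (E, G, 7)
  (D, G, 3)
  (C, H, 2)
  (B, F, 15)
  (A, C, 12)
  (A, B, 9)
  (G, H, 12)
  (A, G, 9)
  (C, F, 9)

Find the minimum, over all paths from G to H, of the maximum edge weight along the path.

9

Checking several routes:
G-H: max(12) = 12
G-A-C-H: max(9, 12, 2) = 12
G-E-F-C-A-B-H: max(7, 6, 9, 12, 9, 10) = 12
G-E-F-C-H: max(7, 6, 9, 2) = 9
G-A-B-E-F-C-H: max(9, 9, 13, 6, 9, 2) = 13
G-A-B-H: max(9, 9, 10) = 10
The minimum achievable maximum is 9.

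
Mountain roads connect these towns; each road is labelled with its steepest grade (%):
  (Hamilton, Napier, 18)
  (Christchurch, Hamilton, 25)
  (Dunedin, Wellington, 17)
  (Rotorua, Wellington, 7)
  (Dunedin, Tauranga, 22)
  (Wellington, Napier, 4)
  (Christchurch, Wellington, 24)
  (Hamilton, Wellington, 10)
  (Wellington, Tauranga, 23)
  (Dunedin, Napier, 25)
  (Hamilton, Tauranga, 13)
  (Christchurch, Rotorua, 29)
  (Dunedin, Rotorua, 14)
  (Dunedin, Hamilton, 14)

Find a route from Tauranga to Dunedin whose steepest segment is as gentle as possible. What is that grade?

Some routes from Tauranga to Dunedin:
Tauranga-Hamilton-Dunedin: max(13, 14) = 14
Tauranga-Hamilton-Wellington-Dunedin: max(13, 10, 17) = 17
Tauranga-Hamilton-Wellington-Rotorua-Dunedin: max(13, 10, 7, 14) = 14
Smallest bottleneck: 14%.

14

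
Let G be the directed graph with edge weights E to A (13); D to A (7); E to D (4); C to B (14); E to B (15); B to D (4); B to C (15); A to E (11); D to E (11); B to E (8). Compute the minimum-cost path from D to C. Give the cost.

41

Paths from D to C:
D - E - B - C: 11 + 15 + 15 = 41
D - A - E - B - C: 7 + 11 + 15 + 15 = 48
Best route has total 41.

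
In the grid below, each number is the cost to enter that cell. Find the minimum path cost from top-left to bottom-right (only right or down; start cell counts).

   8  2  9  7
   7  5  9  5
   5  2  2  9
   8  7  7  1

27

Best path: (0,0) (0,1) (1,1) (2,1) (2,2) (3,2) (3,3)
Cost: 8 + 2 + 5 + 2 + 2 + 7 + 1 = 27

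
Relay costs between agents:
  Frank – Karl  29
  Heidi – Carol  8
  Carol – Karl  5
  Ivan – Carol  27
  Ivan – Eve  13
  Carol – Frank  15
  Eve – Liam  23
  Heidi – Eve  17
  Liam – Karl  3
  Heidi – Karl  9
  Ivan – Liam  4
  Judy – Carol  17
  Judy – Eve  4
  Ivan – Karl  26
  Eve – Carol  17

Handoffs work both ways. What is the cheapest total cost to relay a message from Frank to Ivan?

27

Some routes from Frank to Ivan:
Frank -> Carol -> Eve -> Ivan: 15 + 17 + 13 = 45
Frank -> Carol -> Karl -> Ivan: 15 + 5 + 26 = 46
Frank -> Karl -> Liam -> Ivan: 29 + 3 + 4 = 36
Frank -> Carol -> Karl -> Liam -> Ivan: 15 + 5 + 3 + 4 = 27
Frank -> Carol -> Ivan: 15 + 27 = 42
Frank -> Carol -> Heidi -> Karl -> Liam -> Ivan: 15 + 8 + 9 + 3 + 4 = 39
Shortest: 27.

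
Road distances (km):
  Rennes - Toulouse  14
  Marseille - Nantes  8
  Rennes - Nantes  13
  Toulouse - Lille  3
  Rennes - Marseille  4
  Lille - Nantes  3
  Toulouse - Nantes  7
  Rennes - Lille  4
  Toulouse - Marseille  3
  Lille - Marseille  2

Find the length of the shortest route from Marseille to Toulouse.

A few of the Marseille→Toulouse routes:
Marseille - Toulouse: 3
Marseille - Rennes - Lille - Toulouse: 4 + 4 + 3 = 11
Marseille - Lille - Toulouse: 2 + 3 = 5
Best route has total 3 km.

3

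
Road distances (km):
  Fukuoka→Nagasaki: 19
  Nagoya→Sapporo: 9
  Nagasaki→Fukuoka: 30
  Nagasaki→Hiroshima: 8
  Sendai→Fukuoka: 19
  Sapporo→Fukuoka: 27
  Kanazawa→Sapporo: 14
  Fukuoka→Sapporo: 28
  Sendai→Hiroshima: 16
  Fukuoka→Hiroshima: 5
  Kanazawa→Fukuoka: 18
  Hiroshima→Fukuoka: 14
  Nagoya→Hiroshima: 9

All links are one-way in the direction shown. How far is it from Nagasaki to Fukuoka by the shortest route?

22

Routes from Nagasaki to Fukuoka:
Nagasaki→Hiroshima→Fukuoka: 8 + 14 = 22
Nagasaki→Fukuoka: 30
The minimum is 22 km.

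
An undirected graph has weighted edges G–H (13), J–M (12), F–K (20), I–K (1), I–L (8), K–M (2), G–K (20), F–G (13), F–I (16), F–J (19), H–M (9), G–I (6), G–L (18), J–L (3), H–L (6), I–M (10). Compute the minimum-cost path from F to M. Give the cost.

19

A few of the F→M routes:
F → I → K → M: 16 + 1 + 2 = 19
F → G → I → K → M: 13 + 6 + 1 + 2 = 22
F → K → M: 20 + 2 = 22
The minimum is 19.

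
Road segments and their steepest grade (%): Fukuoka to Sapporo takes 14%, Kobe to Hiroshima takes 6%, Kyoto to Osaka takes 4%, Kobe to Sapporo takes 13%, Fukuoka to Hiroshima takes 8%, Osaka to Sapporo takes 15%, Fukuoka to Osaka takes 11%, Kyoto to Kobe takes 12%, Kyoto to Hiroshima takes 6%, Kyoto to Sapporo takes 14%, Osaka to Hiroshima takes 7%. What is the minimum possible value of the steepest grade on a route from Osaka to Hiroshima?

6

Checking several routes:
Osaka -> Fukuoka -> Hiroshima: max(11, 8) = 11
Osaka -> Kyoto -> Kobe -> Hiroshima: max(4, 12, 6) = 12
Osaka -> Hiroshima: max(7) = 7
Osaka -> Kyoto -> Hiroshima: max(4, 6) = 6
The minimum achievable maximum is 6%.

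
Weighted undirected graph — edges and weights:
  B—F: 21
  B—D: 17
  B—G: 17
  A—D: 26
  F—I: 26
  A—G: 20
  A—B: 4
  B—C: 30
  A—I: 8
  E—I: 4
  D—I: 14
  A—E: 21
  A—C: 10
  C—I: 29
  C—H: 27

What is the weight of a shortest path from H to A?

37

Some routes from H to A:
H-C-I-A: 27 + 29 + 8 = 64
H-C-A: 27 + 10 = 37
H-C-B-A: 27 + 30 + 4 = 61
H-C-I-E-A: 27 + 29 + 4 + 21 = 81
Best route has total 37.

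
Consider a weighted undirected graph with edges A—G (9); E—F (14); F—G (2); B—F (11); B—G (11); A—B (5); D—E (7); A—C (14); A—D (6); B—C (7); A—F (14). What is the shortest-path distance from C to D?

18

Comparing a few candidate routes:
C - B - F - G - A - D: 7 + 11 + 2 + 9 + 6 = 35
C - B - A - D: 7 + 5 + 6 = 18
C - A - D: 14 + 6 = 20
C - B - G - A - D: 7 + 11 + 9 + 6 = 33
Best route has total 18.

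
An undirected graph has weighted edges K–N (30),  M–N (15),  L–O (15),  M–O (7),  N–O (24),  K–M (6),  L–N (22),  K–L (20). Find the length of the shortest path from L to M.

22

Some routes from L to M:
L→N→O→M: 22 + 24 + 7 = 53
L→O→N→M: 15 + 24 + 15 = 54
L→O→M: 15 + 7 = 22
L→N→M: 22 + 15 = 37
L→K→M: 20 + 6 = 26
Best route has total 22.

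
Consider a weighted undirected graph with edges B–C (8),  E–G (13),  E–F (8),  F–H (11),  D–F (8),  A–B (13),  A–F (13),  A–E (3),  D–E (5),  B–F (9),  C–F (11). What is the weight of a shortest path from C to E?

19

Comparing a few candidate routes:
C-F-A-E: 11 + 13 + 3 = 27
C-F-E: 11 + 8 = 19
C-B-F-E: 8 + 9 + 8 = 25
C-F-D-E: 11 + 8 + 5 = 24
C-B-A-E: 8 + 13 + 3 = 24
C-B-F-D-E: 8 + 9 + 8 + 5 = 30
Best route has total 19.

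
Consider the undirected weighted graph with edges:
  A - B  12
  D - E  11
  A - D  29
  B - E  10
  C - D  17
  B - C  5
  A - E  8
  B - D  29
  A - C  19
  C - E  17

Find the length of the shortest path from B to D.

21

Comparing a few candidate routes:
B → A → D: 12 + 29 = 41
B → C → D: 5 + 17 = 22
B → E → D: 10 + 11 = 21
B → D: 29
B → C → E → D: 5 + 17 + 11 = 33
B → A → E → D: 12 + 8 + 11 = 31
Shortest: 21.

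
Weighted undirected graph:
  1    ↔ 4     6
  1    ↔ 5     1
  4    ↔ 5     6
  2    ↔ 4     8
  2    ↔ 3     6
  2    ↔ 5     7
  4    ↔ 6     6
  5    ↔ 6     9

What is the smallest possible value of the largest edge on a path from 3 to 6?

7

Comparing a few candidate routes:
3 - 2 - 5 - 4 - 6: max(6, 7, 6, 6) = 7
3 - 2 - 4 - 6: max(6, 8, 6) = 8
3 - 2 - 5 - 1 - 4 - 6: max(6, 7, 1, 6, 6) = 7
The minimum achievable maximum is 7.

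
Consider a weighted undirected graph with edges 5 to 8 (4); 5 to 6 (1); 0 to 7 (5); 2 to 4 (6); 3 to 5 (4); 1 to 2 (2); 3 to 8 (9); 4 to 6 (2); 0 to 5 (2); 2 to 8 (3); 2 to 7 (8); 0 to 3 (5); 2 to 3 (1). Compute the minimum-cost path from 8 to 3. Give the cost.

Checking several routes:
8-5-3: 4 + 4 = 8
8-3: 9
8-5-0-3: 4 + 2 + 5 = 11
8-2-3: 3 + 1 = 4
Shortest: 4.

4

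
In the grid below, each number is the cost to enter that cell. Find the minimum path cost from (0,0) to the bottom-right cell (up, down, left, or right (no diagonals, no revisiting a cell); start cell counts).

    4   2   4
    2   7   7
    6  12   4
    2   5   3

22

One optimal route is [0,0] → [1,0] → [2,0] → [3,0] → [3,1] → [3,2].
Its cost is 4 + 2 + 6 + 2 + 5 + 3 = 22.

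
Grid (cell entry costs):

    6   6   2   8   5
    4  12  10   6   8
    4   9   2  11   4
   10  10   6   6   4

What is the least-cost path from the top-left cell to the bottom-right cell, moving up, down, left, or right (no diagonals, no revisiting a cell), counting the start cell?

41

Best path: (0,0) -> (1,0) -> (2,0) -> (2,1) -> (2,2) -> (3,2) -> (3,3) -> (3,4)
Cost: 6 + 4 + 4 + 9 + 2 + 6 + 6 + 4 = 41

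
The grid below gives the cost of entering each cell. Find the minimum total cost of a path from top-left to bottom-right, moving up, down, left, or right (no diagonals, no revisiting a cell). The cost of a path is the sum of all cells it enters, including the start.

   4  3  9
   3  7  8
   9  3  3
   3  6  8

One optimal route is (0,0) → (0,1) → (1,1) → (2,1) → (2,2) → (3,2).
Its cost is 4 + 3 + 7 + 3 + 3 + 8 = 28.

28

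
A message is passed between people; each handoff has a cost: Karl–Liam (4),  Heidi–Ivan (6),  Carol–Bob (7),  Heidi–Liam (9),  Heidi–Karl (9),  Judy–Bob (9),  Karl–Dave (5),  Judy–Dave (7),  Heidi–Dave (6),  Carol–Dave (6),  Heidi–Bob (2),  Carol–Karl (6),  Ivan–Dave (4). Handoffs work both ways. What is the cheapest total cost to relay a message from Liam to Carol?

10

Some routes from Liam to Carol:
Liam - Heidi - Dave - Carol: 9 + 6 + 6 = 21
Liam - Karl - Dave - Carol: 4 + 5 + 6 = 15
Liam - Karl - Carol: 4 + 6 = 10
Liam - Heidi - Bob - Carol: 9 + 2 + 7 = 18
Best route has total 10.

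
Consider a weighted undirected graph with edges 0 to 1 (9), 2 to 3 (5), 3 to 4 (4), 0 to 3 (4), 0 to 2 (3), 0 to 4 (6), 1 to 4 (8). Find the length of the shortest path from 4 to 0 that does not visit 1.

6

Candidate routes:
4-3-0: 4 + 4 = 8
4-3-2-0: 4 + 5 + 3 = 12
4-0: 6
The minimum is 6.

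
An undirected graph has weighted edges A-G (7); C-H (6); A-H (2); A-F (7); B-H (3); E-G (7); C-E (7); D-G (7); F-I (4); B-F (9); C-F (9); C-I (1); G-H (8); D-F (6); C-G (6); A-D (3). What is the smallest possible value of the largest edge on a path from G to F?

A few of the G→F routes:
G → C → H → A → D → F: max(6, 6, 2, 3, 6) = 6
G → C → I → F: max(6, 1, 4) = 6
G → D → A → F: max(7, 3, 7) = 7
Smallest bottleneck: 6.

6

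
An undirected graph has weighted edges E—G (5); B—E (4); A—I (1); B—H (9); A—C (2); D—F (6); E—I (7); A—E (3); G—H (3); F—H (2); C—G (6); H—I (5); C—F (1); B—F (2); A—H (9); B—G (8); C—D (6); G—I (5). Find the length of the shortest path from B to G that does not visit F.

A few of the B→G routes:
B → E → A → I → G: 4 + 3 + 1 + 5 = 13
B → E → A → C → G: 4 + 3 + 2 + 6 = 15
B → G: 8
B → E → G: 4 + 5 = 9
B → H → G: 9 + 3 = 12
Best route has total 8.

8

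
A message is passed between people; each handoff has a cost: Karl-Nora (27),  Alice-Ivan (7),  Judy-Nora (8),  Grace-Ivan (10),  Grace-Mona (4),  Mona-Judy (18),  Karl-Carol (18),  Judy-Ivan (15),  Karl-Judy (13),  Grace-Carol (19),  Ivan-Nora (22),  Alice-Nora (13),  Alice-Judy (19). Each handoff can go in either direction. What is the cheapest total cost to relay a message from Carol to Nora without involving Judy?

45

Candidate routes:
Carol → Karl → Nora: 18 + 27 = 45
Carol → Grace → Ivan → Alice → Nora: 19 + 10 + 7 + 13 = 49
Carol → Grace → Ivan → Nora: 19 + 10 + 22 = 51
Shortest: 45.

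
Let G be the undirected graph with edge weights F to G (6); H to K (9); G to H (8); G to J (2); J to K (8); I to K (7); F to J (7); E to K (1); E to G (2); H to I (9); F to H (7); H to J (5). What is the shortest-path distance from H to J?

Some routes from H to J:
H -> G -> J: 8 + 2 = 10
H -> K -> E -> G -> J: 9 + 1 + 2 + 2 = 14
H -> J: 5
H -> F -> J: 7 + 7 = 14
Shortest: 5.

5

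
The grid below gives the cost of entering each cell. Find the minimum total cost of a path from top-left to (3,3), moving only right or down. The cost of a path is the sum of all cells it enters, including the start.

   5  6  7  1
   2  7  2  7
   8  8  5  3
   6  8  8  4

28

One optimal route is r0c0 r1c0 r1c1 r1c2 r2c2 r2c3 r3c3.
Its cost is 5 + 2 + 7 + 2 + 5 + 3 + 4 = 28.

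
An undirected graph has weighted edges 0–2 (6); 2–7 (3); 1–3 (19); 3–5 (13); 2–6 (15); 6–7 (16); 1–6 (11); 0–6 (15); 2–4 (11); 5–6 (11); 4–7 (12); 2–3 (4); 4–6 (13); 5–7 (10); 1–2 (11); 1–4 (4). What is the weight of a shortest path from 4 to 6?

Some routes from 4 to 6:
4 - 7 - 6: 12 + 16 = 28
4 - 2 - 6: 11 + 15 = 26
4 - 1 - 6: 4 + 11 = 15
4 - 6: 13
Shortest: 13.

13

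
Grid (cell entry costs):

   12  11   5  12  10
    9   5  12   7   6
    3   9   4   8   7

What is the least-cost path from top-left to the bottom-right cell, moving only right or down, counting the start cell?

52

Take [0,0]→[1,0]→[2,0]→[2,1]→[2,2]→[2,3]→[2,4] for a total of 12 + 9 + 3 + 9 + 4 + 8 + 7 = 52.
For comparison, the top-then-right route costs 63.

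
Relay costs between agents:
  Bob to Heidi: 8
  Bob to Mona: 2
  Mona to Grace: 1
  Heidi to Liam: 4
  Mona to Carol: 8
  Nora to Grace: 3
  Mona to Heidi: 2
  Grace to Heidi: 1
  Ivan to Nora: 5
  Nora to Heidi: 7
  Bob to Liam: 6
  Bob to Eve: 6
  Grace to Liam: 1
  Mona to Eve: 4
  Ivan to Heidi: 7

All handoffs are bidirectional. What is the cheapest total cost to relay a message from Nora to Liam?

Some routes from Nora to Liam:
Nora -> Grace -> Mona -> Heidi -> Liam: 3 + 1 + 2 + 4 = 10
Nora -> Heidi -> Mona -> Grace -> Liam: 7 + 2 + 1 + 1 = 11
Nora -> Heidi -> Liam: 7 + 4 = 11
Nora -> Grace -> Heidi -> Liam: 3 + 1 + 4 = 8
Nora -> Heidi -> Grace -> Liam: 7 + 1 + 1 = 9
Nora -> Grace -> Liam: 3 + 1 = 4
Best route has total 4.

4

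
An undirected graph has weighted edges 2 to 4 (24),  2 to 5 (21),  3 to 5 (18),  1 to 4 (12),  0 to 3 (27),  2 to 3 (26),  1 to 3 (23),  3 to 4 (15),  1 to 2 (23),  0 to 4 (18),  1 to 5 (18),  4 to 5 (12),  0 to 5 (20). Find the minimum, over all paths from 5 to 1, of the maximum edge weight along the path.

Checking several routes:
5 → 1: max(18) = 18
5 → 3 → 4 → 1: max(18, 15, 12) = 18
5 → 4 → 1: max(12, 12) = 12
The minimum achievable maximum is 12.

12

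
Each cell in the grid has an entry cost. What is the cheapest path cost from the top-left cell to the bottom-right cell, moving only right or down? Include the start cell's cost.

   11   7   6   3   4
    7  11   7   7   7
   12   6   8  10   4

42

Best path: (0,0) (0,1) (0,2) (0,3) (0,4) (1,4) (2,4)
Cost: 11 + 7 + 6 + 3 + 4 + 7 + 4 = 42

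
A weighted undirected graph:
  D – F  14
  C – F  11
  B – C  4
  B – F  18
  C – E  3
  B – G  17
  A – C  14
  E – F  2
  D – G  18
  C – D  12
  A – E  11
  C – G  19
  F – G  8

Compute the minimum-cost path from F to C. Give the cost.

Some routes from F to C:
F→D→C: 14 + 12 = 26
F→E→C: 2 + 3 = 5
F→B→C: 18 + 4 = 22
F→C: 11
The minimum is 5.

5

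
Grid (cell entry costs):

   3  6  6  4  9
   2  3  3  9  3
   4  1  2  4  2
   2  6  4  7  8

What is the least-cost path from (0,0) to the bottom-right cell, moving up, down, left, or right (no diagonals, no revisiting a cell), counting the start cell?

Path [0,0] -> [1,0] -> [1,1] -> [2,1] -> [2,2] -> [2,3] -> [2,4] -> [3,4]: 3 + 2 + 3 + 1 + 2 + 4 + 2 + 8 = 25.

25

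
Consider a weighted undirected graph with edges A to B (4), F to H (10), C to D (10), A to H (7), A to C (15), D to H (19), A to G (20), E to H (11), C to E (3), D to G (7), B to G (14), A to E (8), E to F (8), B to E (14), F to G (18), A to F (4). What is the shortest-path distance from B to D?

21

Comparing a few candidate routes:
B-G-D: 14 + 7 = 21
B-A-F-E-C-D: 4 + 4 + 8 + 3 + 10 = 29
B-A-E-C-D: 4 + 8 + 3 + 10 = 25
B-A-C-D: 4 + 15 + 10 = 29
B-E-C-D: 14 + 3 + 10 = 27
Best route has total 21.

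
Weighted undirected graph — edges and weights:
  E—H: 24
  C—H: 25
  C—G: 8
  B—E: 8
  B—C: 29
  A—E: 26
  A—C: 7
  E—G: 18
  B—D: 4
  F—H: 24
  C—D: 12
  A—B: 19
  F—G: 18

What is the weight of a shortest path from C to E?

Some routes from C to E:
C-B-E: 29 + 8 = 37
C-D-B-E: 12 + 4 + 8 = 24
C-A-E: 7 + 26 = 33
C-A-B-E: 7 + 19 + 8 = 34
C-H-E: 25 + 24 = 49
C-G-E: 8 + 18 = 26
Shortest: 24.

24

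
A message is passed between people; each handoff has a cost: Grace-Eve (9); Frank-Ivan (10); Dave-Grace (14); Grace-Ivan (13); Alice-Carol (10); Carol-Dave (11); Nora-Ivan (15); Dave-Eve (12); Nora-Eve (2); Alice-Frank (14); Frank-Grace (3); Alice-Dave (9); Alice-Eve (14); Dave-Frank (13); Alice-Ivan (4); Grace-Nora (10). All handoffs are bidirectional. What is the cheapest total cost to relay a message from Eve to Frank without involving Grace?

25

Checking several routes:
Eve→Alice→Ivan→Frank: 14 + 4 + 10 = 28
Eve→Nora→Ivan→Frank: 2 + 15 + 10 = 27
Eve→Alice→Frank: 14 + 14 = 28
Eve→Dave→Frank: 12 + 13 = 25
Shortest: 25.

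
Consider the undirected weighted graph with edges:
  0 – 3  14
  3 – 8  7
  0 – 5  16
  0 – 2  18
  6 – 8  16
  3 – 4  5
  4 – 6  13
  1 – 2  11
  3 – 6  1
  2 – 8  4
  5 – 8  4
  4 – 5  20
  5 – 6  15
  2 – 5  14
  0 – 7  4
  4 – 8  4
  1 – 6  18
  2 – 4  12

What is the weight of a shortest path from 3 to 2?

11

Checking several routes:
3 -> 4 -> 8 -> 2: 5 + 4 + 4 = 13
3 -> 8 -> 4 -> 2: 7 + 4 + 12 = 23
3 -> 6 -> 8 -> 2: 1 + 16 + 4 = 21
3 -> 6 -> 4 -> 8 -> 2: 1 + 13 + 4 + 4 = 22
3 -> 8 -> 2: 7 + 4 = 11
3 -> 4 -> 2: 5 + 12 = 17
The minimum is 11.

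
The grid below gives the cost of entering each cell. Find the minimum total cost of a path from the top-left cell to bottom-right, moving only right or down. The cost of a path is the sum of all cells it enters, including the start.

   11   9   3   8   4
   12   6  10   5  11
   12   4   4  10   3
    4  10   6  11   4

51

Path (0,0) -> (0,1) -> (1,1) -> (2,1) -> (2,2) -> (2,3) -> (2,4) -> (3,4): 11 + 9 + 6 + 4 + 4 + 10 + 3 + 4 = 51.
For comparison, the top-then-right route costs 53.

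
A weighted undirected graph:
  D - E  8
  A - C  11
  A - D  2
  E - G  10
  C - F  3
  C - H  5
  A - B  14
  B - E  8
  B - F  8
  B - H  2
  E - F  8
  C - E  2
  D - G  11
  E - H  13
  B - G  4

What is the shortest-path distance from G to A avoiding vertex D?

18

A few of the G→A routes:
G-B-A: 4 + 14 = 18
G-B-H-C-A: 4 + 2 + 5 + 11 = 22
G-E-C-A: 10 + 2 + 11 = 23
Shortest: 18.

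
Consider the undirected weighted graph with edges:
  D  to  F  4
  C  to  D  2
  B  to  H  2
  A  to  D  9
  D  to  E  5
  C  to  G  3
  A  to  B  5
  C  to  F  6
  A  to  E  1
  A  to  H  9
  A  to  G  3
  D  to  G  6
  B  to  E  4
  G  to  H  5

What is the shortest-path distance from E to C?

7

Comparing a few candidate routes:
E-D-C: 5 + 2 = 7
E-A-G-C: 1 + 3 + 3 = 7
E-B-H-G-C: 4 + 2 + 5 + 3 = 14
E-A-D-C: 1 + 9 + 2 = 12
E-A-G-D-C: 1 + 3 + 6 + 2 = 12
E-D-G-C: 5 + 6 + 3 = 14
The minimum is 7.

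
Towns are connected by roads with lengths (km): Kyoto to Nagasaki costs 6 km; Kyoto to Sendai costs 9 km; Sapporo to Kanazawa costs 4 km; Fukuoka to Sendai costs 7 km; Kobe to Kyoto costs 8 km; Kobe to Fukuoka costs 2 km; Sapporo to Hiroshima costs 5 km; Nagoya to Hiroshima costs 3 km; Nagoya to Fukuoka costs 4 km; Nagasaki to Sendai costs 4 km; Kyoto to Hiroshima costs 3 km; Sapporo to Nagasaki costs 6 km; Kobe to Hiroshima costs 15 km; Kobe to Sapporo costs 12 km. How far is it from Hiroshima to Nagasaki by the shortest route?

A few of the Hiroshima→Nagasaki routes:
Hiroshima - Nagoya - Fukuoka - Sendai - Nagasaki: 3 + 4 + 7 + 4 = 18
Hiroshima - Kyoto - Nagasaki: 3 + 6 = 9
Hiroshima - Kyoto - Sendai - Nagasaki: 3 + 9 + 4 = 16
Hiroshima - Sapporo - Nagasaki: 5 + 6 = 11
Hiroshima - Nagoya - Fukuoka - Kobe - Kyoto - Nagasaki: 3 + 4 + 2 + 8 + 6 = 23
Best route has total 9 km.

9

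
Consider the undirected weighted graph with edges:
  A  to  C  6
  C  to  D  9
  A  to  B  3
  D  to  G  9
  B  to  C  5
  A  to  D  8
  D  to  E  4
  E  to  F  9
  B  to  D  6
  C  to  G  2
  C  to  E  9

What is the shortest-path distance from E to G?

11

Comparing a few candidate routes:
E→D→C→G: 4 + 9 + 2 = 15
E→C→G: 9 + 2 = 11
E→D→G: 4 + 9 = 13
Shortest: 11.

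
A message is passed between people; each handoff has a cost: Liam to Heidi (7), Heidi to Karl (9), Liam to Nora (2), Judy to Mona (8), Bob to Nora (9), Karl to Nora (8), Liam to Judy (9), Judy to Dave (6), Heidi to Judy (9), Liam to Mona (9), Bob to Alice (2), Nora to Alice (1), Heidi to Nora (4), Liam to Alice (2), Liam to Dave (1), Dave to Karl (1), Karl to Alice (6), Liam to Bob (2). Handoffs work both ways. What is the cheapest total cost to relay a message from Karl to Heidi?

Some routes from Karl to Heidi:
Karl -> Dave -> Liam -> Heidi: 1 + 1 + 7 = 9
Karl -> Alice -> Nora -> Heidi: 6 + 1 + 4 = 11
Karl -> Heidi: 9
Karl -> Dave -> Liam -> Nora -> Heidi: 1 + 1 + 2 + 4 = 8
Karl -> Dave -> Liam -> Alice -> Nora -> Heidi: 1 + 1 + 2 + 1 + 4 = 9
The minimum is 8.

8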